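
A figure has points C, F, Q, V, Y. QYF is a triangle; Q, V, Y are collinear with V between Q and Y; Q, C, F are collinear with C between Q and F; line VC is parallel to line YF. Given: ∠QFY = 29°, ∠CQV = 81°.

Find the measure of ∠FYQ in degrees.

∠FYQ = 70°

1. ∠QCV = 29°  [VC∥YF, corresponding at C]
2. ∠CVQ = 70°  [△QVC]
3. ∠FYQ = 70°  [VC∥YF, corresponding at V]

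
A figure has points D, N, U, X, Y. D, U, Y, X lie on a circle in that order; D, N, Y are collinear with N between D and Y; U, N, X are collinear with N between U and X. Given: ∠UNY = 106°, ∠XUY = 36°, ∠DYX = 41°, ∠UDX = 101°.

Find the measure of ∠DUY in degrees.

∠DUY = 77°

1. ∠DNU = 74°  [linear pair at N on DY]
2. ∠DYU = 38°  [△UNY]
3. ∠DUX = 41°  [same arc DX]
4. ∠UDY = 65°  [△DNU]
5. ∠DUY = 77°  [△DUY]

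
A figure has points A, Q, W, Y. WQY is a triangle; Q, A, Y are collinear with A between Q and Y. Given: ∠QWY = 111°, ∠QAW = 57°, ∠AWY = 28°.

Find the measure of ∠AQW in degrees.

∠AQW = 40°

1. ∠WAY = 123°  [linear pair at A on QY]
2. ∠AYW = 29°  [△WAY]
3. ∠QYW = 29°  [A on ray YQ]
4. ∠WQY = 40°  [△WQY]
5. ∠AQW = 40°  [A on ray QY]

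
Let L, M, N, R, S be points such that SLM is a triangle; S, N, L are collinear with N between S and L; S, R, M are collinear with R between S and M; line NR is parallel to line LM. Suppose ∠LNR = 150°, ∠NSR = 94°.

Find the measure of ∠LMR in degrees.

∠LMR = 56°

1. ∠RNS = 30°  [linear pair at N on SL]
2. ∠NRS = 56°  [△SNR]
3. ∠MRN = 124°  [linear pair at R on SM]
4. ∠LMR = 56°  [NR∥LM, co-interior at M–R]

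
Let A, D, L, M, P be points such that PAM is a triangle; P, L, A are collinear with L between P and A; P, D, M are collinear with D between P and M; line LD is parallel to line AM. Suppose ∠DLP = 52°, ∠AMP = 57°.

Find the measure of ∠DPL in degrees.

∠DPL = 71°

1. ∠MAP = 52°  [LD∥AM, corresponding at L]
2. ∠APM = 71°  [△PAM]
3. ∠DPL = 71°  [L on PA, D on PM]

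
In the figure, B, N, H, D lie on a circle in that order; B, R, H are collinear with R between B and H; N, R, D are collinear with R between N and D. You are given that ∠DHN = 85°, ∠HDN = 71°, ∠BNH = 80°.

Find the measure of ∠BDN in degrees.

1. ∠HBN = 71°  [same arc NH]
2. ∠BHN = 29°  [△BNH]
3. ∠BDN = 29°  [same arc BN]

∠BDN = 29°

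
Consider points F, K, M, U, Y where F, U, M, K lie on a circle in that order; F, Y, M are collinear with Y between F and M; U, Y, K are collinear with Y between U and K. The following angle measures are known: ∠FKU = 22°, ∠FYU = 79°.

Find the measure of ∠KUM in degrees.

∠KUM = 57°

1. ∠FMU = 22°  [same arc FU]
2. ∠MYU = 101°  [linear pair at Y on FM]
3. ∠KUM = 57°  [△UYM]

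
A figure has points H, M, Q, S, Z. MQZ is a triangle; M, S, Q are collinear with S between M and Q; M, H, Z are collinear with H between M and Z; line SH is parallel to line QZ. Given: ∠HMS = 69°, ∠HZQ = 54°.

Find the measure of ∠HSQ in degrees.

∠HSQ = 123°

1. ∠QMZ = 69°  [S on MQ, H on MZ]
2. ∠MZQ = 54°  [H on ray ZM]
3. ∠MQZ = 57°  [△MQZ]
4. ∠HSM = 57°  [SH∥QZ, corresponding at S]
5. ∠HSQ = 123°  [linear pair at S on MQ]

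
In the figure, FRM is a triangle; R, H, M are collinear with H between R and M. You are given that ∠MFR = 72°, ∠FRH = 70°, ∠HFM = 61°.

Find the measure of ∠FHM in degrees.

1. ∠FRM = 70°  [H on ray RM]
2. ∠FMR = 38°  [△FRM]
3. ∠FMH = 38°  [H on ray MR]
4. ∠FHM = 81°  [△FHM]

∠FHM = 81°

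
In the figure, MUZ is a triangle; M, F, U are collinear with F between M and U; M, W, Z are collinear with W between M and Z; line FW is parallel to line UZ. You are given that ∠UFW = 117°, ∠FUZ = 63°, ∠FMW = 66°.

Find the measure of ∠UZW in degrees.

∠UZW = 51°

1. ∠MUZ = 63°  [F on ray UM]
2. ∠UMZ = 66°  [F on MU, W on MZ]
3. ∠MZU = 51°  [△MUZ]
4. ∠UZW = 51°  [W on ray ZM]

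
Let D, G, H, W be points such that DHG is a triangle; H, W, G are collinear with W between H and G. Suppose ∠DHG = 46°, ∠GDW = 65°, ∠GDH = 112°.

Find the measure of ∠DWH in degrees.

1. ∠DGH = 22°  [△DHG]
2. ∠DGW = 22°  [W on ray GH]
3. ∠DWG = 93°  [△DWG]
4. ∠DWH = 87°  [linear pair at W on HG]

∠DWH = 87°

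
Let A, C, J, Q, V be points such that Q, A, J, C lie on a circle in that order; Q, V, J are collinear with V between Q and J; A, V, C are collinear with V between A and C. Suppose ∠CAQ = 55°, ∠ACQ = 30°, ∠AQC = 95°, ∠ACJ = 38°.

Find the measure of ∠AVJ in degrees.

1. ∠AJQ = 30°  [same arc QA]
2. ∠AJC = 85°  [cyclic QAJC, opposite ∠Q+∠J]
3. ∠CAJ = 57°  [△AJC]
4. ∠AVJ = 93°  [△AVJ]

∠AVJ = 93°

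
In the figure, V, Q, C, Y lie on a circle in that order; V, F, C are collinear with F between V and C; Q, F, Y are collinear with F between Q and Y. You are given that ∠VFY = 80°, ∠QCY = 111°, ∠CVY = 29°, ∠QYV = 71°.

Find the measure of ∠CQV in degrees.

∠CQV = 69°

1. ∠CFQ = 80°  [vertical angles at F]
2. ∠QVY = 69°  [cyclic VQCY, opposite ∠V+∠C]
3. ∠QCV = 71°  [same arc VQ]
4. ∠VQY = 40°  [△VQY]
5. ∠QFV = 100°  [linear pair at F on VC]
6. ∠CVQ = 40°  [△VFQ]
7. ∠CQV = 69°  [△VQC]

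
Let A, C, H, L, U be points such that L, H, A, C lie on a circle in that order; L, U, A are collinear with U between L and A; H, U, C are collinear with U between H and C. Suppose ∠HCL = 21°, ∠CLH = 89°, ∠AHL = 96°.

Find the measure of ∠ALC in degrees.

∠ALC = 26°

1. ∠CHL = 70°  [△LHC]
2. ∠ACL = 84°  [cyclic LHAC, opposite ∠H+∠C]
3. ∠CAL = 70°  [same arc LC]
4. ∠ALC = 26°  [△LAC]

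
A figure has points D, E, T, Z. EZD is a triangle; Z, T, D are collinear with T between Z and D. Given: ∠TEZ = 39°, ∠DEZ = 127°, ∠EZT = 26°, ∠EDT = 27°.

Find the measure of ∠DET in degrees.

∠DET = 88°

1. ∠ETZ = 115°  [△EZT]
2. ∠DTE = 65°  [linear pair at T on ZD]
3. ∠DET = 88°  [△ETD]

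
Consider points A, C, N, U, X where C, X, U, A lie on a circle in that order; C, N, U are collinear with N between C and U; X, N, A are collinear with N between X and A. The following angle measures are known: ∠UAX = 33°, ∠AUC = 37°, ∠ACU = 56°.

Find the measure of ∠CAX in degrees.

1. ∠ANU = 110°  [△UNA]
2. ∠ANC = 70°  [linear pair at N on CU]
3. ∠CAX = 54°  [△CNA]

∠CAX = 54°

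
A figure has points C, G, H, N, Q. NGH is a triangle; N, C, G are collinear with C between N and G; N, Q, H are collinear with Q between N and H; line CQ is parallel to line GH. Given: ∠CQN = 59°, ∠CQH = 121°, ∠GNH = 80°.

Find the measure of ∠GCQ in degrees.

∠GCQ = 139°

1. ∠GHN = 59°  [CQ∥GH, corresponding at Q]
2. ∠HGN = 41°  [△NGH]
3. ∠NCQ = 41°  [CQ∥GH, corresponding at C]
4. ∠GCQ = 139°  [linear pair at C on NG]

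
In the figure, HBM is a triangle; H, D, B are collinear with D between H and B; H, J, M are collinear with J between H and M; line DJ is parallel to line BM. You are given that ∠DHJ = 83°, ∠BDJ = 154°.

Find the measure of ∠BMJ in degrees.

1. ∠HDJ = 26°  [linear pair at D on HB]
2. ∠DJH = 71°  [△HDJ]
3. ∠DJM = 109°  [linear pair at J on HM]
4. ∠BMJ = 71°  [DJ∥BM, co-interior at M–J]

∠BMJ = 71°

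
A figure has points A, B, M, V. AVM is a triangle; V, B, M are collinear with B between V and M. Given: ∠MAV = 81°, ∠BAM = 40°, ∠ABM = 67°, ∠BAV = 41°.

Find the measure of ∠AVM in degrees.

1. ∠ABV = 113°  [linear pair at B on VM]
2. ∠AVB = 26°  [△AVB]
3. ∠AVM = 26°  [B on ray VM]

∠AVM = 26°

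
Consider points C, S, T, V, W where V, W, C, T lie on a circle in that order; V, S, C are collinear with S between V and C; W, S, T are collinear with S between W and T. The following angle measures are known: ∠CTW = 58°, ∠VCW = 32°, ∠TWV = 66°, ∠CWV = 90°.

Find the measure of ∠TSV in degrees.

1. ∠VTW = 32°  [same arc VW]
2. ∠TCV = 66°  [same arc VT]
3. ∠CTV = 90°  [cyclic VWCT, opposite ∠W+∠T]
4. ∠CVT = 24°  [△VCT]
5. ∠TSV = 124°  [△VST]

∠TSV = 124°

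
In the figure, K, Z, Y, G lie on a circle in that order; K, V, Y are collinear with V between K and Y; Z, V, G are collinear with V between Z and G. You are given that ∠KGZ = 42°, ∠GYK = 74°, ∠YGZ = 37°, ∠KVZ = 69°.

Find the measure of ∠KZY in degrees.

1. ∠KYZ = 42°  [same arc KZ]
2. ∠YKZ = 37°  [same arc ZY]
3. ∠KZY = 101°  [△KZY]

∠KZY = 101°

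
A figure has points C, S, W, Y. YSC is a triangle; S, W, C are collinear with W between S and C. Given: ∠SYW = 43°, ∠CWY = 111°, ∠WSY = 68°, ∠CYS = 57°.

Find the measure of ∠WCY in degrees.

∠WCY = 55°

1. ∠CSY = 68°  [W on ray SC]
2. ∠SCY = 55°  [△YSC]
3. ∠WCY = 55°  [W on ray CS]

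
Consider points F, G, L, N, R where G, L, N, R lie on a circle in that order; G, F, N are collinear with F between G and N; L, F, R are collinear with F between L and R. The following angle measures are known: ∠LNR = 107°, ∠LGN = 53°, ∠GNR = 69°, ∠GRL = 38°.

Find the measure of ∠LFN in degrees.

∠LFN = 122°

1. ∠LRN = 53°  [same arc LN]
2. ∠GNL = 38°  [same arc GL]
3. ∠NLR = 20°  [△LNR]
4. ∠LFN = 122°  [△LFN]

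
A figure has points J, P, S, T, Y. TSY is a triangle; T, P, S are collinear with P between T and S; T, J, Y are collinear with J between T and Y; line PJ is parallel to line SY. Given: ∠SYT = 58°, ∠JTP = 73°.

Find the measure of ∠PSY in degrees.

∠PSY = 49°

1. ∠PJT = 58°  [PJ∥SY, corresponding at J]
2. ∠JPT = 49°  [△TPJ]
3. ∠JPS = 131°  [linear pair at P on TS]
4. ∠PSY = 49°  [PJ∥SY, co-interior at S–P]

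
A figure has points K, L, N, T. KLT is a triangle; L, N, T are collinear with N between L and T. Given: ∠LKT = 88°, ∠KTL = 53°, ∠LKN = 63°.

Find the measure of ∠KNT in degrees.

1. ∠KLT = 39°  [△KLT]
2. ∠KLN = 39°  [N on ray LT]
3. ∠KNL = 78°  [△KLN]
4. ∠KNT = 102°  [linear pair at N on LT]

∠KNT = 102°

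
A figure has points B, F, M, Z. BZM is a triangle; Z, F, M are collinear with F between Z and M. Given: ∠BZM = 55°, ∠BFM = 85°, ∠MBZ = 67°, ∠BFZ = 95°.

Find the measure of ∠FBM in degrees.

∠FBM = 37°

1. ∠BMZ = 58°  [△BZM]
2. ∠BMF = 58°  [F on ray MZ]
3. ∠FBM = 37°  [△BFM]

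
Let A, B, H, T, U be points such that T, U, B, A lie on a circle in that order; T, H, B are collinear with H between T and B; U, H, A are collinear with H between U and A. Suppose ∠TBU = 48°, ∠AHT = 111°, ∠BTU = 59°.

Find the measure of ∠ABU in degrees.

1. ∠BHU = 111°  [vertical angles at H]
2. ∠BAU = 59°  [same arc UB]
3. ∠AUB = 21°  [△UHB]
4. ∠ABU = 100°  [△UBA]

∠ABU = 100°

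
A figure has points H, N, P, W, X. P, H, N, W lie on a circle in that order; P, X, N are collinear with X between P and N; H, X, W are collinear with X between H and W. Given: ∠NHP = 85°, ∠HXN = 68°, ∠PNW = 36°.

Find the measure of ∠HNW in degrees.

∠HNW = 99°

1. ∠NWP = 95°  [cyclic PHNW, opposite ∠H+∠W]
2. ∠PXW = 68°  [vertical angles at X]
3. ∠PHW = 36°  [same arc PW]
4. ∠NPW = 49°  [△PNW]
5. ∠HWP = 63°  [△PXW]
6. ∠HPW = 81°  [△PHW]
7. ∠HNW = 99°  [cyclic PHNW, opposite ∠P+∠N]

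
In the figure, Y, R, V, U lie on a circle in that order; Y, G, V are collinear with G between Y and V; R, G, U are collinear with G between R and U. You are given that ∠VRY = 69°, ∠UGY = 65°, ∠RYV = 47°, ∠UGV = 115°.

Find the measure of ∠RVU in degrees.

1. ∠RVY = 64°  [△YRV]
2. ∠RGV = 65°  [vertical angles at G]
3. ∠RUV = 47°  [same arc RV]
4. ∠URV = 51°  [△RGV]
5. ∠RVU = 82°  [△RVU]

∠RVU = 82°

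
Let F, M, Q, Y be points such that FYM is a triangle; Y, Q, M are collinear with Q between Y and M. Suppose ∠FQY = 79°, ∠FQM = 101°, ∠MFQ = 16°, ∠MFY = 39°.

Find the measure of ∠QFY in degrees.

1. ∠FMQ = 63°  [△FQM]
2. ∠FMY = 63°  [Q on ray MY]
3. ∠FYM = 78°  [△FYM]
4. ∠FYQ = 78°  [Q on ray YM]
5. ∠QFY = 23°  [△FYQ]

∠QFY = 23°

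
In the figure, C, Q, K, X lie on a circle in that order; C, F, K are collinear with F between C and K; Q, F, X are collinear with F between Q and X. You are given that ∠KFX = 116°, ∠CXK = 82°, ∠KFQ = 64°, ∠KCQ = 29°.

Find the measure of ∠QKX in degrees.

1. ∠CQK = 98°  [cyclic CQKX, opposite ∠Q+∠X]
2. ∠KXQ = 29°  [same arc QK]
3. ∠CKQ = 53°  [△CQK]
4. ∠KQX = 63°  [△QFK]
5. ∠QKX = 88°  [△QKX]

∠QKX = 88°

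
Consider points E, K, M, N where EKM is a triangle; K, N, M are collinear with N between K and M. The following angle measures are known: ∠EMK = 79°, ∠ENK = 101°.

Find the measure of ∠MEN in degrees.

∠MEN = 22°

1. ∠EMN = 79°  [N on ray MK]
2. ∠ENM = 79°  [linear pair at N on KM]
3. ∠MEN = 22°  [△ENM]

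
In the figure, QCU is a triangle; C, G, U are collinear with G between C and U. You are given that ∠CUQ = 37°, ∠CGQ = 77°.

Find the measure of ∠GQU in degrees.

∠GQU = 40°

1. ∠GUQ = 37°  [G on ray UC]
2. ∠QGU = 103°  [linear pair at G on CU]
3. ∠GQU = 40°  [△QGU]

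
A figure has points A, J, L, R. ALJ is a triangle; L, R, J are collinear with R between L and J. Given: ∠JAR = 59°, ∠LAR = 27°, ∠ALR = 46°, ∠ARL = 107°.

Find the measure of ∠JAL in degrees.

1. ∠ALJ = 46°  [R on ray LJ]
2. ∠ARJ = 73°  [linear pair at R on LJ]
3. ∠AJR = 48°  [△ARJ]
4. ∠AJL = 48°  [R on ray JL]
5. ∠JAL = 86°  [△ALJ]

∠JAL = 86°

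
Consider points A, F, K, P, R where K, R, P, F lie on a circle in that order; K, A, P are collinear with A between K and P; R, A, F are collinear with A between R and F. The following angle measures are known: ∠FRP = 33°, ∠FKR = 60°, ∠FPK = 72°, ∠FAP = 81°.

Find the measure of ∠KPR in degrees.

1. ∠FKP = 33°  [same arc PF]
2. ∠FAK = 99°  [linear pair at A on KP]
3. ∠KFR = 48°  [△KAF]
4. ∠KPR = 48°  [same arc KR]

∠KPR = 48°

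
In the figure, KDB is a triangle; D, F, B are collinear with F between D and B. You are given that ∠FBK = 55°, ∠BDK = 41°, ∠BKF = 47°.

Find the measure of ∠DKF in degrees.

1. ∠BFK = 78°  [△KFB]
2. ∠FDK = 41°  [F on ray DB]
3. ∠DFK = 102°  [linear pair at F on DB]
4. ∠DKF = 37°  [△KDF]

∠DKF = 37°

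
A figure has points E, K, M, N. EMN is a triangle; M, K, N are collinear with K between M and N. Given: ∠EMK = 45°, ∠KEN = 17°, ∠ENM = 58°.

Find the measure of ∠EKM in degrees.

∠EKM = 75°

1. ∠ENK = 58°  [K on ray NM]
2. ∠EKN = 105°  [△EKN]
3. ∠EKM = 75°  [linear pair at K on MN]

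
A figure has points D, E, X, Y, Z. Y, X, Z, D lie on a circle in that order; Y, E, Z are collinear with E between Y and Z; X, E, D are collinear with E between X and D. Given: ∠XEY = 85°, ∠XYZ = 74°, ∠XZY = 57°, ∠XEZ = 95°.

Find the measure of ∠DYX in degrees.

∠DYX = 102°

1. ∠DXY = 21°  [△YEX]
2. ∠XDY = 57°  [same arc YX]
3. ∠DYX = 102°  [△YXD]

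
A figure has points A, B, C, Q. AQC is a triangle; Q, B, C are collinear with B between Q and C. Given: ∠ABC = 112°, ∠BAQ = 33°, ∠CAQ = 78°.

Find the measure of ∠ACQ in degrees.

1. ∠ABQ = 68°  [linear pair at B on QC]
2. ∠AQB = 79°  [△AQB]
3. ∠AQC = 79°  [B on ray QC]
4. ∠ACQ = 23°  [△AQC]

∠ACQ = 23°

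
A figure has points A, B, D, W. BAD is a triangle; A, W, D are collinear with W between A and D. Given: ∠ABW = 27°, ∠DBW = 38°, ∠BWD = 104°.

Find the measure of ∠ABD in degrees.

1. ∠BDW = 38°  [△BWD]
2. ∠AWB = 76°  [linear pair at W on AD]
3. ∠ADB = 38°  [W on ray DA]
4. ∠BAW = 77°  [△BAW]
5. ∠BAD = 77°  [W on ray AD]
6. ∠ABD = 65°  [△BAD]

∠ABD = 65°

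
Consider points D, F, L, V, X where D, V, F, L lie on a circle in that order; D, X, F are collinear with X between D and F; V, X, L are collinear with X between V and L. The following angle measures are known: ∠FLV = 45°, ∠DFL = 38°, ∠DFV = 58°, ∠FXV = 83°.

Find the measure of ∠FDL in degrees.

1. ∠DLV = 58°  [same arc DV]
2. ∠DXL = 83°  [vertical angles at X]
3. ∠FDL = 39°  [△DXL]

∠FDL = 39°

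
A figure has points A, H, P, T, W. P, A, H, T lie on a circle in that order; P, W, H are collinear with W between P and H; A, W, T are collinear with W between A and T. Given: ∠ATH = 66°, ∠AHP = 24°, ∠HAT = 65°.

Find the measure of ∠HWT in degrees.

1. ∠ATP = 24°  [same arc PA]
2. ∠HPT = 65°  [same arc HT]
3. ∠PWT = 91°  [△PWT]
4. ∠HWT = 89°  [linear pair at W on PH]

∠HWT = 89°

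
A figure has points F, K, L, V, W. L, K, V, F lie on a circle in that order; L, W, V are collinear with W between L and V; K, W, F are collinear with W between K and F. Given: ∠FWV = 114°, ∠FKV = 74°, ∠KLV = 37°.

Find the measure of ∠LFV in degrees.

∠LFV = 77°

1. ∠FLV = 74°  [same arc VF]
2. ∠KFV = 37°  [same arc KV]
3. ∠FVL = 29°  [△VWF]
4. ∠LFV = 77°  [△LVF]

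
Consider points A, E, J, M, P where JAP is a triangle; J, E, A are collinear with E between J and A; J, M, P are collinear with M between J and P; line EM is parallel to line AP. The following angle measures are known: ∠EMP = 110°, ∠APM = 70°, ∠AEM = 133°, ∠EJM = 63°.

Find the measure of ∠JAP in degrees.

∠JAP = 47°

1. ∠APJ = 70°  [M on ray PJ]
2. ∠AJP = 63°  [E on JA, M on JP]
3. ∠JAP = 47°  [△JAP]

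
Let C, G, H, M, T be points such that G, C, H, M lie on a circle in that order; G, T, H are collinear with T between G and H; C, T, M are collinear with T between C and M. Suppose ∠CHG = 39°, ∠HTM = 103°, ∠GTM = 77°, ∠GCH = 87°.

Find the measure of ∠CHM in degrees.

∠CHM = 62°

1. ∠CGH = 54°  [△GCH]
2. ∠CTH = 77°  [vertical angles at T]
3. ∠CMH = 54°  [same arc CH]
4. ∠HCM = 64°  [△CTH]
5. ∠CHM = 62°  [△CHM]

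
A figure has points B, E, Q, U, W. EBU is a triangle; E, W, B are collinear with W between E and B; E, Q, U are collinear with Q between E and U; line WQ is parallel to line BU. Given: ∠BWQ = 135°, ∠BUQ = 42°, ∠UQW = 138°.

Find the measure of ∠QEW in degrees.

∠QEW = 93°

1. ∠EWQ = 45°  [linear pair at W on EB]
2. ∠EQW = 42°  [linear pair at Q on EU]
3. ∠QEW = 93°  [△EWQ]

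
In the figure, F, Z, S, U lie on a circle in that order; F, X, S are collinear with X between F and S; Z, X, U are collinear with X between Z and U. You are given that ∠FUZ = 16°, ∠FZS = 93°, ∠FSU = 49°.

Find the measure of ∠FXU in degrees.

∠FXU = 120°

1. ∠FUS = 87°  [cyclic FZSU, opposite ∠Z+∠U]
2. ∠SFU = 44°  [△FSU]
3. ∠FXU = 120°  [△FXU]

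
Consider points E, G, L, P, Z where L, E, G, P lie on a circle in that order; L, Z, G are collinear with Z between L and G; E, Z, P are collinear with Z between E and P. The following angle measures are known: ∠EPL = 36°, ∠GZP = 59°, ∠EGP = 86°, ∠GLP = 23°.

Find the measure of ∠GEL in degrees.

∠GEL = 73°

1. ∠EGL = 36°  [same arc LE]
2. ∠EZL = 59°  [vertical angles at Z]
3. ∠ELP = 94°  [cyclic LEGP, opposite ∠L+∠G]
4. ∠LEP = 50°  [△LEP]
5. ∠ELG = 71°  [△LZE]
6. ∠GEL = 73°  [△LEG]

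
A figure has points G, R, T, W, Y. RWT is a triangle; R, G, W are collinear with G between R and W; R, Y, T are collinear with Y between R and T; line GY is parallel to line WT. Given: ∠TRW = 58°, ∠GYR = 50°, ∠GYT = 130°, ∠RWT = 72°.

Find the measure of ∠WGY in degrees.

1. ∠GRY = 58°  [G on RW, Y on RT]
2. ∠RGY = 72°  [△RGY]
3. ∠WGY = 108°  [linear pair at G on RW]

∠WGY = 108°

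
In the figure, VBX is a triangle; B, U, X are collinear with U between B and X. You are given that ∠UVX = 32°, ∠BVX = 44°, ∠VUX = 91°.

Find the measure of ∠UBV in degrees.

1. ∠UXV = 57°  [△VUX]
2. ∠BXV = 57°  [U on ray XB]
3. ∠VBX = 79°  [△VBX]
4. ∠UBV = 79°  [U on ray BX]

∠UBV = 79°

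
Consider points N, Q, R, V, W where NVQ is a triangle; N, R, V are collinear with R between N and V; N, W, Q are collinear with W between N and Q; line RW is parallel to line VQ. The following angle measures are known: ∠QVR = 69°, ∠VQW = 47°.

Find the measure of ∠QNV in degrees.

∠QNV = 64°

1. ∠NVQ = 69°  [R on ray VN]
2. ∠NQV = 47°  [W on ray QN]
3. ∠QNV = 64°  [△NVQ]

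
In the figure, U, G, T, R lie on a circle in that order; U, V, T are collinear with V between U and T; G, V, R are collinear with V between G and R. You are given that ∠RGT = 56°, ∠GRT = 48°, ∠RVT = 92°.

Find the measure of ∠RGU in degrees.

∠RGU = 40°

1. ∠GUT = 48°  [same arc GT]
2. ∠GVU = 92°  [vertical angles at V]
3. ∠RGU = 40°  [△UVG]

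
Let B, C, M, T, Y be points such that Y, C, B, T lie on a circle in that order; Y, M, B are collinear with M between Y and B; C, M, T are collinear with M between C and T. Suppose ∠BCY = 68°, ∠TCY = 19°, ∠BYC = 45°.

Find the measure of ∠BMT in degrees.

1. ∠TBY = 19°  [same arc YT]
2. ∠BTC = 45°  [same arc CB]
3. ∠BMT = 116°  [△BMT]

∠BMT = 116°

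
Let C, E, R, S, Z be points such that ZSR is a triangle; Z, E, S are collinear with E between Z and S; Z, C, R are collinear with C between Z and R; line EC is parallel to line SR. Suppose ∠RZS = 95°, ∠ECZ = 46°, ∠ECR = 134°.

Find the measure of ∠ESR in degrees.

∠ESR = 39°

1. ∠CZE = 95°  [E on ZS, C on ZR]
2. ∠CEZ = 39°  [△ZEC]
3. ∠CES = 141°  [linear pair at E on ZS]
4. ∠ESR = 39°  [EC∥SR, co-interior at S–E]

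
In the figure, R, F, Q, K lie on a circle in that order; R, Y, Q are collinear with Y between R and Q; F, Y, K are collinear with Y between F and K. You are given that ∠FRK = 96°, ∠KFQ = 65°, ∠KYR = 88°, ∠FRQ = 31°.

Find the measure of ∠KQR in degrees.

∠KQR = 57°

1. ∠FQK = 84°  [cyclic RFQK, opposite ∠R+∠Q]
2. ∠FKQ = 31°  [△FQK]
3. ∠KYQ = 92°  [linear pair at Y on RQ]
4. ∠KQR = 57°  [△QYK]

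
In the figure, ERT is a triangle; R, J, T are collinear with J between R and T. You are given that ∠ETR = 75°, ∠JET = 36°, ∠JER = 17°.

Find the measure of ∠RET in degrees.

1. ∠ETJ = 75°  [J on ray TR]
2. ∠EJT = 69°  [△EJT]
3. ∠EJR = 111°  [linear pair at J on RT]
4. ∠ERJ = 52°  [△ERJ]
5. ∠ERT = 52°  [J on ray RT]
6. ∠RET = 53°  [△ERT]

∠RET = 53°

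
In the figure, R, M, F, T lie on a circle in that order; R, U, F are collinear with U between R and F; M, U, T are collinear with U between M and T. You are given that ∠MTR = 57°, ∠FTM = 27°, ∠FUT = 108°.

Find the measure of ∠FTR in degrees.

∠FTR = 84°

1. ∠MFR = 57°  [same arc RM]
2. ∠FRM = 27°  [same arc MF]
3. ∠FMR = 96°  [△RMF]
4. ∠FTR = 84°  [cyclic RMFT, opposite ∠M+∠T]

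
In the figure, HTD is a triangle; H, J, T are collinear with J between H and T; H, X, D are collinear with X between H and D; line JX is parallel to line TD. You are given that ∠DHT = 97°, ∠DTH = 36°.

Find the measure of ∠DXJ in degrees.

1. ∠HDT = 47°  [△HTD]
2. ∠HXJ = 47°  [JX∥TD, corresponding at X]
3. ∠DXJ = 133°  [linear pair at X on HD]

∠DXJ = 133°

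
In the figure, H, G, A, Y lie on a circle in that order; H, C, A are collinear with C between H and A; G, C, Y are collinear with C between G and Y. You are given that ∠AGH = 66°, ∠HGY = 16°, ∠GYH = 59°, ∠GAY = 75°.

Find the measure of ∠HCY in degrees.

∠HCY = 71°

1. ∠AYH = 114°  [cyclic HGAY, opposite ∠G+∠Y]
2. ∠HAY = 16°  [same arc HY]
3. ∠AHY = 50°  [△HAY]
4. ∠HCY = 71°  [△HCY]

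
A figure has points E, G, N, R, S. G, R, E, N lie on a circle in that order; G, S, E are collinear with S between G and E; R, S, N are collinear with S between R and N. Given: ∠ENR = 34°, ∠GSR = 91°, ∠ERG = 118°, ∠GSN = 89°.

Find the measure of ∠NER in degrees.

1. ∠EGR = 34°  [same arc RE]
2. ∠ESR = 89°  [linear pair at S on GE]
3. ∠GER = 28°  [△GRE]
4. ∠ERN = 63°  [△RSE]
5. ∠NER = 83°  [△REN]

∠NER = 83°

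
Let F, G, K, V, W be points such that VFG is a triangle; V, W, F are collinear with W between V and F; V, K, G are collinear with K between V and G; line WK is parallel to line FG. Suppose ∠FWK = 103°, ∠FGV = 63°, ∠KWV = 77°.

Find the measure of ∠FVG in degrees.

1. ∠VKW = 63°  [WK∥FG, corresponding at K]
2. ∠KVW = 40°  [△VWK]
3. ∠FVG = 40°  [W on VF, K on VG]

∠FVG = 40°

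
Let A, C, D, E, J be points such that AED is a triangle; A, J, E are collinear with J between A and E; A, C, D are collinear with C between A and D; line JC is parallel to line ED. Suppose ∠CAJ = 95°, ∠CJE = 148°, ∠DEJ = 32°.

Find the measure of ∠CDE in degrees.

∠CDE = 53°

1. ∠DAE = 95°  [J on AE, C on AD]
2. ∠AED = 32°  [J on ray EA]
3. ∠ADE = 53°  [△AED]
4. ∠CDE = 53°  [C on ray DA]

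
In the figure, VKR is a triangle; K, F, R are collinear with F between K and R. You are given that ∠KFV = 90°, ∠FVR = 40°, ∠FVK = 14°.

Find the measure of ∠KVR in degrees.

∠KVR = 54°

1. ∠FKV = 76°  [△VKF]
2. ∠RFV = 90°  [linear pair at F on KR]
3. ∠FRV = 50°  [△VFR]
4. ∠RKV = 76°  [F on ray KR]
5. ∠KRV = 50°  [F on ray RK]
6. ∠KVR = 54°  [△VKR]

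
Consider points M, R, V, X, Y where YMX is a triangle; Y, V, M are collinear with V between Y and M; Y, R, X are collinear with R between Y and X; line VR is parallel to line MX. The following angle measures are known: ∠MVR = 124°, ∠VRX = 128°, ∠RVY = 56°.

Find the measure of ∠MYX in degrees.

1. ∠VRY = 52°  [linear pair at R on YX]
2. ∠RYV = 72°  [△YVR]
3. ∠MYX = 72°  [V on YM, R on YX]

∠MYX = 72°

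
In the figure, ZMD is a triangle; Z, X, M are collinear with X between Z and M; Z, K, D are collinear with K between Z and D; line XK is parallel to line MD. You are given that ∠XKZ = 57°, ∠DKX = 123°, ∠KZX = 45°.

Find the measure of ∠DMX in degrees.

∠DMX = 78°

1. ∠KXZ = 78°  [△ZXK]
2. ∠KXM = 102°  [linear pair at X on ZM]
3. ∠DMX = 78°  [XK∥MD, co-interior at M–X]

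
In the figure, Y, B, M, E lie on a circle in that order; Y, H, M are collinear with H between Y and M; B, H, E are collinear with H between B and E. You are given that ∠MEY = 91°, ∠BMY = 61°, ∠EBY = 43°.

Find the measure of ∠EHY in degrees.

∠EHY = 73°

1. ∠BEY = 61°  [same arc YB]
2. ∠EMY = 43°  [same arc YE]
3. ∠EYM = 46°  [△YME]
4. ∠EHY = 73°  [△YHE]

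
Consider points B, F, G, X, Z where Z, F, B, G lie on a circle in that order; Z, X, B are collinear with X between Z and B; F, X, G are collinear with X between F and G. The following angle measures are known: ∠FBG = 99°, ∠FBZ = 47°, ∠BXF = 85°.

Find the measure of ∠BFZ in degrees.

1. ∠FZG = 81°  [cyclic ZFBG, opposite ∠Z+∠B]
2. ∠FGZ = 47°  [same arc ZF]
3. ∠FXZ = 95°  [linear pair at X on ZB]
4. ∠GFZ = 52°  [△ZFG]
5. ∠BZF = 33°  [△ZXF]
6. ∠BFZ = 100°  [△ZFB]

∠BFZ = 100°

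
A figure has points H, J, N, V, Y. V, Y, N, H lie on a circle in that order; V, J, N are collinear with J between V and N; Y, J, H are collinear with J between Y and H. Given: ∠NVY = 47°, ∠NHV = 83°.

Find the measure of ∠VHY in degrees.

∠VHY = 36°

1. ∠NYV = 97°  [cyclic VYNH, opposite ∠Y+∠H]
2. ∠VNY = 36°  [△VYN]
3. ∠VHY = 36°  [same arc VY]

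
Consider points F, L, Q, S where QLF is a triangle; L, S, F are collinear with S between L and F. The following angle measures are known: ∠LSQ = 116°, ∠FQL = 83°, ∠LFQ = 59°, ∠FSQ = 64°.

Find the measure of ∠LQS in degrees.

1. ∠FLQ = 38°  [△QLF]
2. ∠QLS = 38°  [S on ray LF]
3. ∠LQS = 26°  [△QLS]

∠LQS = 26°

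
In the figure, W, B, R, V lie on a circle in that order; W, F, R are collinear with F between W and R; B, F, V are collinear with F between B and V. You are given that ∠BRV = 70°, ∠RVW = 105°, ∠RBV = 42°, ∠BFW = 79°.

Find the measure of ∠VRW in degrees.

∠VRW = 33°

1. ∠BVR = 68°  [△BRV]
2. ∠RFV = 79°  [vertical angles at F]
3. ∠VRW = 33°  [△RFV]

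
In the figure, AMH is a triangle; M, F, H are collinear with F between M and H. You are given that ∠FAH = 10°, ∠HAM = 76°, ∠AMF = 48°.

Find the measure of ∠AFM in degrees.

∠AFM = 66°

1. ∠AMH = 48°  [F on ray MH]
2. ∠AHM = 56°  [△AMH]
3. ∠AHF = 56°  [F on ray HM]
4. ∠AFH = 114°  [△AFH]
5. ∠AFM = 66°  [linear pair at F on MH]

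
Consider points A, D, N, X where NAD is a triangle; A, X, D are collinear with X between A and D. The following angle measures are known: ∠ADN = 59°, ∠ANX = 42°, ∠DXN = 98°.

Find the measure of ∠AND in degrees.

1. ∠AXN = 82°  [linear pair at X on AD]
2. ∠NAX = 56°  [△NAX]
3. ∠DAN = 56°  [X on ray AD]
4. ∠AND = 65°  [△NAD]

∠AND = 65°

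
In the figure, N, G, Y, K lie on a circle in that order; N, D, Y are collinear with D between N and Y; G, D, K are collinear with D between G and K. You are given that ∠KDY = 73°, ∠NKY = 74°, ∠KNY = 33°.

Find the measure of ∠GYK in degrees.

∠GYK = 113°

1. ∠KYN = 73°  [△NYK]
2. ∠KGY = 33°  [same arc YK]
3. ∠GKY = 34°  [△YDK]
4. ∠GYK = 113°  [△GYK]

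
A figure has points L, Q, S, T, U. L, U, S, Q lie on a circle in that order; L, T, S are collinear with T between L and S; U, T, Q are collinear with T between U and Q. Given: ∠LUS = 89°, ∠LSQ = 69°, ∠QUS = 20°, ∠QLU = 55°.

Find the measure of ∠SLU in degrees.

1. ∠QSU = 125°  [cyclic LUSQ, opposite ∠L+∠S]
2. ∠SQU = 35°  [△USQ]
3. ∠SLU = 35°  [same arc US]

∠SLU = 35°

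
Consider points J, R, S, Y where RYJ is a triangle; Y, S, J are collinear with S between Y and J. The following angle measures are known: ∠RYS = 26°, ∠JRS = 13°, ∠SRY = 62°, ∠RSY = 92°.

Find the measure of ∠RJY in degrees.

1. ∠JSR = 88°  [linear pair at S on YJ]
2. ∠RJS = 79°  [△RSJ]
3. ∠RJY = 79°  [S on ray JY]

∠RJY = 79°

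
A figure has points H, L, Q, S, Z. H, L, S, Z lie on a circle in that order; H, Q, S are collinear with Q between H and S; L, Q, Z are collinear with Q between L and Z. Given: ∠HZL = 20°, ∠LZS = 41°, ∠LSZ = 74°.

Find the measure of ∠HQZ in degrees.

∠HQZ = 95°

1. ∠HSL = 20°  [same arc HL]
2. ∠SLZ = 65°  [△LSZ]
3. ∠LQS = 95°  [△LQS]
4. ∠HQZ = 95°  [vertical angles at Q]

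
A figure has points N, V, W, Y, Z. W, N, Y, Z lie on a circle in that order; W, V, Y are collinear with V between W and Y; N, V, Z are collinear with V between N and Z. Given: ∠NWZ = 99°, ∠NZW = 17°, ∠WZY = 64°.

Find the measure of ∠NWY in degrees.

∠NWY = 47°

1. ∠NYW = 17°  [same arc WN]
2. ∠WNY = 116°  [cyclic WNYZ, opposite ∠N+∠Z]
3. ∠NWY = 47°  [△WNY]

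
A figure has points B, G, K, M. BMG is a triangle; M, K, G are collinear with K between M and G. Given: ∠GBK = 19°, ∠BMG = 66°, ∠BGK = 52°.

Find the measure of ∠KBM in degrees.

1. ∠BKG = 109°  [△BKG]
2. ∠BMK = 66°  [K on ray MG]
3. ∠BKM = 71°  [linear pair at K on MG]
4. ∠KBM = 43°  [△BMK]

∠KBM = 43°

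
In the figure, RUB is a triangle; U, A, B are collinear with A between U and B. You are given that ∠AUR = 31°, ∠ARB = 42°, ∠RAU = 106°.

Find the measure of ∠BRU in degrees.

∠BRU = 85°

1. ∠BUR = 31°  [A on ray UB]
2. ∠BAR = 74°  [linear pair at A on UB]
3. ∠ABR = 64°  [△RAB]
4. ∠RBU = 64°  [A on ray BU]
5. ∠BRU = 85°  [△RUB]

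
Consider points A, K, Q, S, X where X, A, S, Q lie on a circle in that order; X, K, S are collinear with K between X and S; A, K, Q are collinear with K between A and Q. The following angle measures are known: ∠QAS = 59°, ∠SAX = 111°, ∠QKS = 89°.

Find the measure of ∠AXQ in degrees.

1. ∠QXS = 59°  [same arc SQ]
2. ∠SQX = 69°  [cyclic XASQ, opposite ∠A+∠Q]
3. ∠QKX = 91°  [linear pair at K on XS]
4. ∠QSX = 52°  [△XSQ]
5. ∠AQX = 30°  [△XKQ]
6. ∠QAX = 52°  [same arc XQ]
7. ∠AXQ = 98°  [△XAQ]

∠AXQ = 98°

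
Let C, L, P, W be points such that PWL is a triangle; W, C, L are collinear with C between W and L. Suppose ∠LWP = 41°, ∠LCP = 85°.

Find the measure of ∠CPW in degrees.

1. ∠CWP = 41°  [C on ray WL]
2. ∠PCW = 95°  [linear pair at C on WL]
3. ∠CPW = 44°  [△PWC]

∠CPW = 44°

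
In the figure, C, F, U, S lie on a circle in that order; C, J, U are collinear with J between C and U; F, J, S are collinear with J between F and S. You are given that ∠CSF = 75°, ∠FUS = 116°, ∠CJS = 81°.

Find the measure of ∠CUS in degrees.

∠CUS = 41°

1. ∠FCS = 64°  [cyclic CFUS, opposite ∠C+∠U]
2. ∠CFS = 41°  [△CFS]
3. ∠CUS = 41°  [same arc CS]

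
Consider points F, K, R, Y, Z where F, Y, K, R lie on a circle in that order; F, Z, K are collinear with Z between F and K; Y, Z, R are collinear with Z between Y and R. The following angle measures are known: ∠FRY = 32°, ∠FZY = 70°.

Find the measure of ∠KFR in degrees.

∠KFR = 38°

1. ∠FKY = 32°  [same arc FY]
2. ∠KZY = 110°  [linear pair at Z on FK]
3. ∠KYR = 38°  [△YZK]
4. ∠KFR = 38°  [same arc KR]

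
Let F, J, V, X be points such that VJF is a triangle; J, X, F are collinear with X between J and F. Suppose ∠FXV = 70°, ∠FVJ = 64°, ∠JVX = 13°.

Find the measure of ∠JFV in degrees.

∠JFV = 59°

1. ∠JXV = 110°  [linear pair at X on JF]
2. ∠VJX = 57°  [△VJX]
3. ∠FJV = 57°  [X on ray JF]
4. ∠JFV = 59°  [△VJF]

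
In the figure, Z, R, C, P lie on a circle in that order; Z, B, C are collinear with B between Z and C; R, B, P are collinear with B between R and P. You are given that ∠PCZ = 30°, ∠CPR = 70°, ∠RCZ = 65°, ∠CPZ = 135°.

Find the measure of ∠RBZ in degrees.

∠RBZ = 80°

1. ∠PRZ = 30°  [same arc ZP]
2. ∠CZR = 70°  [same arc RC]
3. ∠RBZ = 80°  [△ZBR]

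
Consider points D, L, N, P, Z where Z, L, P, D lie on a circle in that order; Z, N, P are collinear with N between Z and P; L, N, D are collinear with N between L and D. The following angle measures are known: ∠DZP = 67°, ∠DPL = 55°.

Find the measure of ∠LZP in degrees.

∠LZP = 58°

1. ∠DLP = 67°  [same arc PD]
2. ∠LDP = 58°  [△LPD]
3. ∠LZP = 58°  [same arc LP]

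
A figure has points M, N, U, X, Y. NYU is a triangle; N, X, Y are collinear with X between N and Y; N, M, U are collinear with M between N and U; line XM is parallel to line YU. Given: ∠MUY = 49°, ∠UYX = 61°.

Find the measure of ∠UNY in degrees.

∠UNY = 70°

1. ∠NUY = 49°  [M on ray UN]
2. ∠NYU = 61°  [X on ray YN]
3. ∠UNY = 70°  [△NYU]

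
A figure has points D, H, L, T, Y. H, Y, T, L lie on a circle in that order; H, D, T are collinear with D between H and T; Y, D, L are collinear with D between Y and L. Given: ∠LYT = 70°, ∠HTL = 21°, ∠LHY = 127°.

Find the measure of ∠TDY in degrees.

1. ∠LHT = 70°  [same arc TL]
2. ∠HYL = 21°  [same arc HL]
3. ∠HLY = 32°  [△HYL]
4. ∠HDL = 78°  [△HDL]
5. ∠TDY = 78°  [vertical angles at D]

∠TDY = 78°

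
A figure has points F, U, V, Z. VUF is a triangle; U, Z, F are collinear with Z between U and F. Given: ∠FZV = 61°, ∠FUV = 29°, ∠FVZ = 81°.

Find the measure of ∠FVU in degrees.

∠FVU = 113°

1. ∠VFZ = 38°  [△VZF]
2. ∠UFV = 38°  [Z on ray FU]
3. ∠FVU = 113°  [△VUF]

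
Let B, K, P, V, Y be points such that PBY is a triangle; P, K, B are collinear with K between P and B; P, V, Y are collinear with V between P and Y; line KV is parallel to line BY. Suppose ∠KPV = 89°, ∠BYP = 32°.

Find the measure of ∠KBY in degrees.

1. ∠BPY = 89°  [K on PB, V on PY]
2. ∠PBY = 59°  [△PBY]
3. ∠KBY = 59°  [K on ray BP]

∠KBY = 59°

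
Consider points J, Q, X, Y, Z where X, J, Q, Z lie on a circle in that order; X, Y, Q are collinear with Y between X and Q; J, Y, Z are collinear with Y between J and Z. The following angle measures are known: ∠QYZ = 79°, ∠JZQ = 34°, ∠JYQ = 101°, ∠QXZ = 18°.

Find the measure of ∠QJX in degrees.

∠QJX = 85°

1. ∠XQZ = 67°  [△QYZ]
2. ∠QZX = 95°  [△XQZ]
3. ∠QJX = 85°  [cyclic XJQZ, opposite ∠J+∠Z]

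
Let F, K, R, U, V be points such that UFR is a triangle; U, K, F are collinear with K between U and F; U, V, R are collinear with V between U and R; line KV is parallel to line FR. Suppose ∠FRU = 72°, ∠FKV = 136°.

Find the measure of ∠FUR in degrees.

1. ∠KVU = 72°  [KV∥FR, corresponding at V]
2. ∠UKV = 44°  [linear pair at K on UF]
3. ∠KUV = 64°  [△UKV]
4. ∠FUR = 64°  [K on UF, V on UR]

∠FUR = 64°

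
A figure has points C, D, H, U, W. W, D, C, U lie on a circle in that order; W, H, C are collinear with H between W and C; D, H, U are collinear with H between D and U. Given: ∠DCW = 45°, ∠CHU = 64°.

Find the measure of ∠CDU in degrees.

1. ∠DUW = 45°  [same arc WD]
2. ∠UHW = 116°  [linear pair at H on WC]
3. ∠CWU = 19°  [△WHU]
4. ∠CDU = 19°  [same arc CU]

∠CDU = 19°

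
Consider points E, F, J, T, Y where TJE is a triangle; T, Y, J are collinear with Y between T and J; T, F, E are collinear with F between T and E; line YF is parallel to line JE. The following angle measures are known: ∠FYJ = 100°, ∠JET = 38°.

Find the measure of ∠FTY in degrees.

∠FTY = 62°

1. ∠FYT = 80°  [linear pair at Y on TJ]
2. ∠TFY = 38°  [YF∥JE, corresponding at F]
3. ∠FTY = 62°  [△TYF]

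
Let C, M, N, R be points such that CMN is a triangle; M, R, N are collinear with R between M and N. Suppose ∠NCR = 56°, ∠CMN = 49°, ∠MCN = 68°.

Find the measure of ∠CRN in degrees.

∠CRN = 61°

1. ∠CNM = 63°  [△CMN]
2. ∠CNR = 63°  [R on ray NM]
3. ∠CRN = 61°  [△CRN]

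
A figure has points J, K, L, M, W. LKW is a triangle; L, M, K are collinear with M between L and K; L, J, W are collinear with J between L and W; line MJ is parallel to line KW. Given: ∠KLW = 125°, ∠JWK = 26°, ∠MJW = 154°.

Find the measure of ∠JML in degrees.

∠JML = 29°

1. ∠JLM = 125°  [M on LK, J on LW]
2. ∠LJM = 26°  [linear pair at J on LW]
3. ∠JML = 29°  [△LMJ]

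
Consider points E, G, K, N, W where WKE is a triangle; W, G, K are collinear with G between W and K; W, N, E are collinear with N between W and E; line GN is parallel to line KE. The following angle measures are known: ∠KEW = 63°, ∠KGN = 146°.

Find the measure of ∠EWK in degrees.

1. ∠GNW = 63°  [GN∥KE, corresponding at N]
2. ∠NGW = 34°  [linear pair at G on WK]
3. ∠GWN = 83°  [△WGN]
4. ∠EWK = 83°  [G on WK, N on WE]

∠EWK = 83°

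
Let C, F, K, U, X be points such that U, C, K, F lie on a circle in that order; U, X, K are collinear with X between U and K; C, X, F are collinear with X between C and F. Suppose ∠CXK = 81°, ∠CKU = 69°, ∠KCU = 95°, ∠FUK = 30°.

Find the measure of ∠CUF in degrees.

∠CUF = 46°

1. ∠CXU = 99°  [linear pair at X on UK]
2. ∠CFU = 69°  [same arc UC]
3. ∠CUK = 16°  [△UCK]
4. ∠FCU = 65°  [△UXC]
5. ∠CUF = 46°  [△UCF]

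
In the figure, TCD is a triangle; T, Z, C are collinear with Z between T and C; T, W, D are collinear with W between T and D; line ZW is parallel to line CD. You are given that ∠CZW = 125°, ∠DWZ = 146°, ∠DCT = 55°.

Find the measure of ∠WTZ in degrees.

∠WTZ = 91°

1. ∠TZW = 55°  [linear pair at Z on TC]
2. ∠TWZ = 34°  [linear pair at W on TD]
3. ∠WTZ = 91°  [△TZW]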